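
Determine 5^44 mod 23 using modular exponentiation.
Using Fermat: 5^{22} ≡ 1 (mod 23). 44 ≡ 0 (mod 22). So 5^{44} ≡ 5^{0} ≡ 1 (mod 23)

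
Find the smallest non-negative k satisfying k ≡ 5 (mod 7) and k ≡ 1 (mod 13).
M = 7 × 13 = 91. M₁ = 13, y₁ ≡ 6 (mod 7). M₂ = 7, y₂ ≡ 2 (mod 13). k = 5×13×6 + 1×7×2 ≡ 40 (mod 91)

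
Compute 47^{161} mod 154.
3

Using successive squaring:
Binary expansion of 161: 10100001
Powers of 47 mod 154 (each is the square of the previous):
  47^1 ≡ 47 (mod 154)
  47^2 ≡ 47² = 2209 ≡ 53 (mod 154)
  47^4 ≡ 53² = 2809 ≡ 37 (mod 154)
  47^8 ≡ 37² = 1369 ≡ 137 (mod 154)
  47^16 ≡ 137² = 18769 ≡ 135 (mod 154)
  47^32 ≡ 135² = 18225 ≡ 53 (mod 154)
  47^64 ≡ 53² = 2809 ≡ 37 (mod 154)
  47^128 ≡ 37² = 1369 ≡ 137 (mod 154)
161 = 128 + 32 + 1, so 47^161 = 47^128 × 47^32 × 47^1 ≡ 137 × 53 × 47 (mod 154)
Multiplying step by step:
  137 × 53 = 7261 ≡ 23 (mod 154)
  23 × 47 = 1081 ≡ 3 (mod 154)
Result: 47^161 ≡ 3 (mod 154)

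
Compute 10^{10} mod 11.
1

Using successive squaring:
Binary expansion of 10: 1010
Powers of 10 mod 11 (each is the square of the previous):
  10^1 ≡ 10 (mod 11)
  10^2 ≡ 10² = 100 ≡ 1 (mod 11)
  10^4 ≡ 1² = 1 ≡ 1 (mod 11)
  10^8 ≡ 1² = 1 ≡ 1 (mod 11)
10 = 8 + 2, so 10^10 = 10^8 × 10^2 ≡ 1 × 1 (mod 11)
Multiplying step by step:
  1 × 1 = 1 ≡ 1 (mod 11)
Result: 10^10 ≡ 1 (mod 11)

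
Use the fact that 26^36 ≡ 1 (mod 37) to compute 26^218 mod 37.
By Fermat: 26^{36} ≡ 1 (mod 37). 218 = 6×36 + 2. So 26^{218} ≡ 26^{2} ≡ 10 (mod 37)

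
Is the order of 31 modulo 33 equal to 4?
No, the actual order is 5, not 4.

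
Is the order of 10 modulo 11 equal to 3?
No, the actual order is 2, not 3.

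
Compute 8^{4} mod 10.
6

Using successive squaring:
Binary expansion of 4: 100
Powers of 8 mod 10 (each is the square of the previous):
  8^1 ≡ 8 (mod 10)
  8^2 ≡ 8² = 64 ≡ 4 (mod 10)
  8^4 ≡ 4² = 16 ≡ 6 (mod 10)
4 is a power of 2, so 8^4 is the last square: ≡ 6 (mod 10)
Result: 8^4 ≡ 6 (mod 10)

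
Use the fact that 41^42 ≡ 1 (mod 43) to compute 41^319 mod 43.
By Fermat: 41^{42} ≡ 1 (mod 43). 319 = 7×42 + 25. So 41^{319} ≡ 41^{25} ≡ 16 (mod 43)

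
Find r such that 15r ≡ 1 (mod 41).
15^(-1) ≡ 11 (mod 41). Verification: 15 × 11 = 165 ≡ 1 (mod 41)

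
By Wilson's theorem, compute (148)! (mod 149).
By Wilson's theorem, (148)! ≡ -1 ≡ 148 (mod 149)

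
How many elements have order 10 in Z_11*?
Number of primitive roots mod 11 = φ(10) = 4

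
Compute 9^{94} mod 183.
156

Using successive squaring:
Binary expansion of 94: 1011110
Powers of 9 mod 183 (each is the square of the previous):
  9^1 ≡ 9 (mod 183)
  9^2 ≡ 9² = 81 ≡ 81 (mod 183)
  9^4 ≡ 81² = 6561 ≡ 156 (mod 183)
  9^8 ≡ 156² = 24336 ≡ 180 (mod 183)
  9^16 ≡ 180² = 32400 ≡ 9 (mod 183)
  9^32 ≡ 9² = 81 ≡ 81 (mod 183)
  9^64 ≡ 81² = 6561 ≡ 156 (mod 183)
94 = 64 + 16 + 8 + 4 + 2, so 9^94 = 9^64 × 9^16 × 9^8 × 9^4 × 9^2 ≡ 156 × 9 × 180 × 156 × 81 (mod 183)
Multiplying step by step:
  156 × 9 = 1404 ≡ 123 (mod 183)
  123 × 180 = 22140 ≡ 180 (mod 183)
  180 × 156 = 28080 ≡ 81 (mod 183)
  81 × 81 = 6561 ≡ 156 (mod 183)
Result: 9^94 ≡ 156 (mod 183)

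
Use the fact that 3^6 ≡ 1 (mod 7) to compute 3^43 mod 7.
By Fermat: 3^{6} ≡ 1 (mod 7). 43 = 7×6 + 1. So 3^{43} ≡ 3^{1} ≡ 3 (mod 7)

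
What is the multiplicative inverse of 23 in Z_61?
23^(-1) ≡ 8 (mod 61). Verification: 23 × 8 = 184 ≡ 1 (mod 61)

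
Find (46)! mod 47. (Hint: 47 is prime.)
By Wilson's theorem, (46)! ≡ -1 ≡ 46 (mod 47)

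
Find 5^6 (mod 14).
6 = 4 + 2 (binary 110). Repeated squaring mod 14: 5^1 ≡ 5; 5^2 ≡ 5² = 25 ≡ 11; 5^4 ≡ 11² = 121 ≡ 9. Multiply: 5^6 = 5^4 × 5^2 ≡ 9 × 11 (mod 14): 9 × 11 = 99 ≡ 1. So 5^6 ≡ 1 (mod 14).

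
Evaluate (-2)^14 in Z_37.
Using repeated squaring. (-2) ≡ 35 (mod 37). 14 = 8 + 4 + 2 (binary 1110). Repeated squaring mod 37: 35^1 ≡ 35; 35^2 ≡ 35² = 1225 ≡ 4; 35^4 ≡ 4² = 16 ≡ 16; 35^8 ≡ 16² = 256 ≡ 34. Multiply: (-2)^14 ≡ 35^8 × 35^4 × 35^2 ≡ 34 × 16 × 4 (mod 37): 34 × 16 = 544 ≡ 26; 26 × 4 = 104 ≡ 30. So (-2)^14 ≡ 30 (mod 37).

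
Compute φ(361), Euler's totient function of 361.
342

Prime factorization: 361 = 19^2
Using the formula φ(n) = n × Π(1 - 1/p) for each prime factor p:
φ(361) = 361 × (1 - 1/19)
φ(361) = 342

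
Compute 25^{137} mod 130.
25

Using successive squaring:
Binary expansion of 137: 10001001
Powers of 25 mod 130 (each is the square of the previous):
  25^1 ≡ 25 (mod 130)
  25^2 ≡ 25² = 625 ≡ 105 (mod 130)
  25^4 ≡ 105² = 11025 ≡ 105 (mod 130)
  25^8 ≡ 105² = 11025 ≡ 105 (mod 130)
  25^16 ≡ 105² = 11025 ≡ 105 (mod 130)
  25^32 ≡ 105² = 11025 ≡ 105 (mod 130)
  25^64 ≡ 105² = 11025 ≡ 105 (mod 130)
  25^128 ≡ 105² = 11025 ≡ 105 (mod 130)
137 = 128 + 8 + 1, so 25^137 = 25^128 × 25^8 × 25^1 ≡ 105 × 105 × 25 (mod 130)
Multiplying step by step:
  105 × 105 = 11025 ≡ 105 (mod 130)
  105 × 25 = 2625 ≡ 25 (mod 130)
Result: 25^137 ≡ 25 (mod 130)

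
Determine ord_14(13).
Powers of 13 mod 14: 13^1≡13, 13^2≡1. Order = 2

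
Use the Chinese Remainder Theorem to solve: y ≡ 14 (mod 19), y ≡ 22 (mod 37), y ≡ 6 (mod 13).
318

Using the Chinese Remainder Theorem:
M = product of moduli = 9139
For equation 1: M_1 = 481, 481 ≡ 6 (mod 19), inverse of 481 mod 19 is 16 (check: 6 × 16 = 96 ≡ 1 (mod 19))
For equation 2: M_2 = 247, 247 ≡ 25 (mod 37), inverse of 247 mod 37 is 3 (check: 25 × 3 = 75 ≡ 1 (mod 37))
For equation 3: M_3 = 703, 703 ≡ 1 (mod 13), inverse of 703 mod 13 is 1 (check: 1 × 1 = 1 ≡ 1 (mod 13))
Combine: y ≡ Σ r_i×M_i×(M_i⁻¹ mod m_i) = 14×481×16 + 22×247×3 + 6×703×1 = 107744 + 16302 + 4218 = 128264
128264 mod 9139 = 318
y ≡ 318 (mod 9139)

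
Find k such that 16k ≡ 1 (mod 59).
16^(-1) ≡ 48 (mod 59). Verification: 16 × 48 = 768 ≡ 1 (mod 59)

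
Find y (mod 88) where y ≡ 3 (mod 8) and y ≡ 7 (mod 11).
M = 8 × 11 = 88. M₁ = 11, y₁ ≡ 3 (mod 8). M₂ = 8, y₂ ≡ 7 (mod 11). y = 3×11×3 + 7×8×7 ≡ 51 (mod 88)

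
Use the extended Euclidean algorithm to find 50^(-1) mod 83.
Extended GCD: 50(5) + 83(-3) = 1. So 50^(-1) ≡ 5 ≡ 5 (mod 83). Verify: 50 × 5 = 250 ≡ 1 (mod 83)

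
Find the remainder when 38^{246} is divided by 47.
By Fermat: 38^{46} ≡ 1 (mod 47). 246 = 5×46 + 16. So 38^{246} ≡ 38^{16} ≡ 37 (mod 47)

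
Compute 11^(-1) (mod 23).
11^(-1) ≡ 21 (mod 23). Verification: 11 × 21 = 231 ≡ 1 (mod 23)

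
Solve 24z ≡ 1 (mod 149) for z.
24^(-1) ≡ 118 (mod 149). Verification: 24 × 118 = 2832 ≡ 1 (mod 149)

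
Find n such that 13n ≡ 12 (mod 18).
12

Since gcd(13, 18) = 1 divides 12, a solution exists.
Multiply both sides by the inverse of 13 mod 18:
  13^(-1) mod 18 = 7
  x ≡ 7 × 12 ≡ 84 ≡ 12 (mod 18)
Verification: 13 × 12 = 156 = 8 × 18 + 12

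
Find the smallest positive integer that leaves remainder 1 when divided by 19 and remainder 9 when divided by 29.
M = 19 × 29 = 551. M₁ = 29, y₁ ≡ 2 (mod 19). M₂ = 19, y₂ ≡ 26 (mod 29). n = 1×29×2 + 9×19×26 ≡ 96 (mod 551). The smallest positive such number is 96.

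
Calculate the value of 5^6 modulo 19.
6 = 4 + 2 (binary 110). Repeated squaring mod 19: 5^1 ≡ 5; 5^2 ≡ 5² = 25 ≡ 6; 5^4 ≡ 6² = 36 ≡ 17. Multiply: 5^6 = 5^4 × 5^2 ≡ 17 × 6 (mod 19): 17 × 6 = 102 ≡ 7. So 5^6 ≡ 7 (mod 19).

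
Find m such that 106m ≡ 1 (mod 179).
106^(-1) ≡ 76 (mod 179). Verification: 106 × 76 = 8056 ≡ 1 (mod 179)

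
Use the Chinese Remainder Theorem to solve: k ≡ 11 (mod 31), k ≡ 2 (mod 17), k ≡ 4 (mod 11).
631

Using the Chinese Remainder Theorem:
M = product of moduli = 5797
For equation 1: M_1 = 187, 187 ≡ 1 (mod 31), inverse of 187 mod 31 is 1 (check: 1 × 1 = 1 ≡ 1 (mod 31))
For equation 2: M_2 = 341, 341 ≡ 1 (mod 17), inverse of 341 mod 17 is 1 (check: 1 × 1 = 1 ≡ 1 (mod 17))
For equation 3: M_3 = 527, 527 ≡ 10 (mod 11), inverse of 527 mod 11 is 10 (check: 10 × 10 = 100 ≡ 1 (mod 11))
Combine: k ≡ Σ r_i×M_i×(M_i⁻¹ mod m_i) = 11×187×1 + 2×341×1 + 4×527×10 = 2057 + 682 + 21080 = 23819
23819 mod 5797 = 631
k ≡ 631 (mod 5797)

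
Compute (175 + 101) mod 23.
0

(175 + 101) = 276
276 mod 23 = 0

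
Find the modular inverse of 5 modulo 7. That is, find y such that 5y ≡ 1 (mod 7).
3

Using Extended Euclidean Algorithm:
gcd(5, 7) = 1
Bezout coefficients: 5 × 3 + 7 × -2 = 1
So 5 × 3 ≡ 1 (mod 7)
The inverse is 3 mod 7 = 3
Verification: 5 × 3 = 15 = 2 × 7 + 1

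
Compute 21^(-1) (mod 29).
18

Using Extended Euclidean Algorithm:
gcd(21, 29) = 1
Bezout coefficients: 21 × -11 + 29 × 8 = 1
So 21 × -11 ≡ 1 (mod 29)
The inverse is -11 mod 29 = 18
Verification: 21 × 18 = 378 = 13 × 29 + 1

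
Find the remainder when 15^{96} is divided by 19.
By Fermat: 15^{18} ≡ 1 (mod 19). 96 = 5×18 + 6. So 15^{96} ≡ 15^{6} ≡ 11 (mod 19)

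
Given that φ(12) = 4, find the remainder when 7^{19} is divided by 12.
By Euler: 7^{4} ≡ 1 (mod 12) since gcd(7, 12) = 1. 19 = 4×4 + 3. So 7^{19} ≡ 7^{3} ≡ 7 (mod 12)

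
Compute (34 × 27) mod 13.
8

(34 × 27) = 918
918 mod 13 = 8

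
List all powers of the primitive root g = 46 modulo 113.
g^1, g^2, ..., g^{112} mod 113: {46, 82, 43, 57, 23, 41, 78, 85, 68, 77, 39, 99, 34, 95, 76, 106, 17, 104, 38, 53, 65, 52, 19, 83, 89, 26, 66, 98, 101, 13, 33, 49, 107, 63, 73, 81, 110, 88, 93, 97, 55, 44, 103, 105, 84, 22, 108, 109, 42, 11, 54, 111, 21, 62, 27, 112, 67, 31, 70, 56, 90, 72, 35, 28, 45, 36, 74, 14, 79, 18, 37, 7, 96, 9, 75, 60, 48, 61, 94, 30, 24, 87, 47, 15, 12, 100, 80, 64, 6, 50, 40, 32, 3, 25, 20, 16, 58, 69, 10, 8, 29, 91, 5, 4, 71, 102, 59, 2, 92, 51, 86, 1}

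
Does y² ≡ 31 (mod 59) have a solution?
By Euler's criterion: 31^{29} ≡ 58 (mod 59). Since this equals -1 (≡ 58), 31 is not a QR.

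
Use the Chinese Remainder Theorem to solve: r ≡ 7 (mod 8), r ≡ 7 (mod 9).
M = 8 × 9 = 72. M₁ = 9, y₁ ≡ 1 (mod 8). M₂ = 8, y₂ ≡ 8 (mod 9). r = 7×9×1 + 7×8×8 ≡ 7 (mod 72)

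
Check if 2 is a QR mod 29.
By Euler's criterion: 2^{14} ≡ 28 (mod 29). Since this equals -1 (≡ 28), 2 is not a QR.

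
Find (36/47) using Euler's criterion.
(36/47) = 36^{23} mod 47 = 1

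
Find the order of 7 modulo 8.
Powers of 7 mod 8: 7^1≡7, 7^2≡1. Order = 2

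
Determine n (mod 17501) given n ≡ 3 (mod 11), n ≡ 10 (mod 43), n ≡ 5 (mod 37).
14028

Using the Chinese Remainder Theorem:
M = product of moduli = 17501
For equation 1: M_1 = 1591, 1591 ≡ 7 (mod 11), inverse of 1591 mod 11 is 8 (check: 7 × 8 = 56 ≡ 1 (mod 11))
For equation 2: M_2 = 407, 407 ≡ 20 (mod 43), inverse of 407 mod 43 is 28 (check: 20 × 28 = 560 ≡ 1 (mod 43))
For equation 3: M_3 = 473, 473 ≡ 29 (mod 37), inverse of 473 mod 37 is 23 (check: 29 × 23 = 667 ≡ 1 (mod 37))
Combine: n ≡ Σ r_i×M_i×(M_i⁻¹ mod m_i) = 3×1591×8 + 10×407×28 + 5×473×23 = 38184 + 113960 + 54395 = 206539
206539 mod 17501 = 14028
n ≡ 14028 (mod 17501)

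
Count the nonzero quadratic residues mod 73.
For prime 73, there are (p-1)/2 = (73-1)/2 = 36 quadratic residues (excluding 0).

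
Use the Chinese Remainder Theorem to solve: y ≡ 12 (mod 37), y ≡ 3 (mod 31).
530

Using the Chinese Remainder Theorem:
M = product of moduli = 1147
For equation 1: M_1 = 31, 31 ≡ 31 (mod 37), inverse of 31 mod 37 is 6 (check: 31 × 6 = 186 ≡ 1 (mod 37))
For equation 2: M_2 = 37, 37 ≡ 6 (mod 31), inverse of 37 mod 31 is 26 (check: 6 × 26 = 156 ≡ 1 (mod 31))
Combine: y ≡ Σ r_i×M_i×(M_i⁻¹ mod m_i) = 12×31×6 + 3×37×26 = 2232 + 2886 = 5118
5118 mod 1147 = 530
y ≡ 530 (mod 1147)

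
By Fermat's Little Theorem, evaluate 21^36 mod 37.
By Fermat's Little Theorem, 21^{36} ≡ 1 (mod 37) since 37 is prime and gcd(21, 37) = 1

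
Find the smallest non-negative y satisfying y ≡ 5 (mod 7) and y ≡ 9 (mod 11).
M = 7 × 11 = 77. M₁ = 11, y₁ ≡ 2 (mod 7). M₂ = 7, y₂ ≡ 8 (mod 11). y = 5×11×2 + 9×7×8 ≡ 75 (mod 77)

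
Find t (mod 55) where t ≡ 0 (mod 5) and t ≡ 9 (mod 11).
M = 5 × 11 = 55. M₁ = 11, y₁ ≡ 1 (mod 5). M₂ = 5, y₂ ≡ 9 (mod 11). t = 0×11×1 + 9×5×9 ≡ 20 (mod 55)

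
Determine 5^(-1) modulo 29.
5^(-1) ≡ 6 (mod 29). Verification: 5 × 6 = 30 ≡ 1 (mod 29)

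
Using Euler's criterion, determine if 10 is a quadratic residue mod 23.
By Euler's criterion: 10^{11} ≡ 22 (mod 23). Since this equals -1 (≡ 22), 10 is not a QR.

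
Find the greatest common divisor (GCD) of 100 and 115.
5

Using the Euclidean algorithm:
100 = 0 × 115 + 100
115 = 1 × 100 + 15
100 = 6 × 15 + 10
15 = 1 × 10 + 5
10 = 2 × 5 + 0

GCD(100, 115) = 5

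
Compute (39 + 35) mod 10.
4

(39 + 35) = 74
74 mod 10 = 4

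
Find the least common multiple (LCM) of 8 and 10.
40

First find GCD(8, 10) using the Euclidean algorithm:
8 = 0 × 10 + 8
10 = 1 × 8 + 2
8 = 4 × 2 + 0
GCD(8, 10) = 2

LCM formula: LCM(a, b) = (a × b) / GCD(a, b)
LCM(8, 10) = (8 × 10) / 2
LCM(8, 10) = 80 / 2
LCM(8, 10) = 40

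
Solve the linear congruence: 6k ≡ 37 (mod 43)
42

Since gcd(6, 43) = 1 divides 37, a solution exists.
Multiply both sides by the inverse of 6 mod 43:
  6^(-1) mod 43 = 36
  x ≡ 36 × 37 ≡ 1332 ≡ 42 (mod 43)
Verification: 6 × 42 = 252 = 5 × 43 + 37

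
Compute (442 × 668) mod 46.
28

(442 × 668) = 295256
295256 mod 46 = 28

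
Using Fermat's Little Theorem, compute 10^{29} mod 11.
10

By Fermat's Little Theorem, a^(p-1) ≡ 1 (mod p) for prime p and gcd(a, p) = 1
Here p = 11, so 10^10 ≡ 1 (mod 11)
We can reduce the exponent: 29 mod 10 = 9
So 10^29 ≡ 10^9 (mod 11)
Computing: 10^9 mod 11 = 10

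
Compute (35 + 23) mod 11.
3

(35 + 23) = 58
58 mod 11 = 3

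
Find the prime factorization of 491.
491

Divide by primes starting from smallest:
491 ÷ 491 = 1

491 = 491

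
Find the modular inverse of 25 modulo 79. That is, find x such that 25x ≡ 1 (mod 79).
19

Using Extended Euclidean Algorithm:
gcd(25, 79) = 1
Bezout coefficients: 25 × 19 + 79 × -6 = 1
So 25 × 19 ≡ 1 (mod 79)
The inverse is 19 mod 79 = 19
Verification: 25 × 19 = 475 = 6 × 79 + 1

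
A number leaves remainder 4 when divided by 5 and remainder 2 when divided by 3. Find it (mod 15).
M = 5 × 3 = 15. M₁ = 3, y₁ ≡ 2 (mod 5). M₂ = 5, y₂ ≡ 2 (mod 3). z = 4×3×2 + 2×5×2 ≡ 14 (mod 15)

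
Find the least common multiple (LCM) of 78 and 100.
3900

First find GCD(78, 100) using the Euclidean algorithm:
78 = 0 × 100 + 78
100 = 1 × 78 + 22
78 = 3 × 22 + 12
22 = 1 × 12 + 10
12 = 1 × 10 + 2
10 = 5 × 2 + 0
GCD(78, 100) = 2

LCM formula: LCM(a, b) = (a × b) / GCD(a, b)
LCM(78, 100) = (78 × 100) / 2
LCM(78, 100) = 7800 / 2
LCM(78, 100) = 3900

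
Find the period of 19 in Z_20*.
Powers of 19 mod 20: 19^1≡19, 19^2≡1. Order = 2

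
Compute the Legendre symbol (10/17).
(10/17) = 10^{8} mod 17 = -1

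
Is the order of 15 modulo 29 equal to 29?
No, the actual order is 28, not 29.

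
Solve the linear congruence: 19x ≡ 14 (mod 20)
6

Since gcd(19, 20) = 1 divides 14, a solution exists.
Multiply both sides by the inverse of 19 mod 20:
  19^(-1) mod 20 = 19
  x ≡ 19 × 14 ≡ 266 ≡ 6 (mod 20)
Verification: 19 × 6 = 114 = 5 × 20 + 14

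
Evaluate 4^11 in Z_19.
Using repeated squaring. 11 = 8 + 2 + 1 (binary 1011). Repeated squaring mod 19: 4^1 ≡ 4; 4^2 ≡ 4² = 16 ≡ 16; 4^4 ≡ 16² = 256 ≡ 9; 4^8 ≡ 9² = 81 ≡ 5. Multiply: 4^11 = 4^8 × 4^2 × 4^1 ≡ 5 × 16 × 4 (mod 19): 5 × 16 = 80 ≡ 4; 4 × 4 = 16 ≡ 16. So 4^11 ≡ 16 (mod 19).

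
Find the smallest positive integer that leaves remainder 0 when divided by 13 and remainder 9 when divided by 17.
M = 13 × 17 = 221. M₁ = 17, y₁ ≡ 10 (mod 13). M₂ = 13, y₂ ≡ 4 (mod 17). k = 0×17×10 + 9×13×4 ≡ 26 (mod 221). The smallest positive such number is 26.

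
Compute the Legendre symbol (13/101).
(13/101) = 13^{50} mod 101 = 1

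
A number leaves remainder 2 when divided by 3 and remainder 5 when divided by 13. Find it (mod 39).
M = 3 × 13 = 39. M₁ = 13, y₁ ≡ 1 (mod 3). M₂ = 3, y₂ ≡ 9 (mod 13). t = 2×13×1 + 5×3×9 ≡ 5 (mod 39)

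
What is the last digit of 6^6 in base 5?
6 ≡ 1 (mod 5). 6 = 4 + 2 (binary 110). Repeated squaring mod 5: 1^1 ≡ 1; 1^2 ≡ 1² = 1 ≡ 1; 1^4 ≡ 1² = 1 ≡ 1. Multiply: 6^6 ≡ 1^4 × 1^2 ≡ 1 × 1 (mod 5): 1 × 1 = 1 ≡ 1. So 6^6 ≡ 1 (mod 5).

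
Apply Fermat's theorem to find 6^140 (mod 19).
By Fermat: 6^{18} ≡ 1 (mod 19). 140 = 7×18 + 14. So 6^{140} ≡ 6^{14} ≡ 5 (mod 19)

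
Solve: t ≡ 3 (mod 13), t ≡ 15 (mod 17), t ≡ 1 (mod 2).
M = 13 × 17 × 2 = 442. M₁ = 34, y₁ ≡ 5 (mod 13). M₂ = 26, y₂ ≡ 2 (mod 17). M₃ = 221, y₃ ≡ 1 (mod 2). t = 3×34×5 + 15×26×2 + 1×221×1 ≡ 185 (mod 442)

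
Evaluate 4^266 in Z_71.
Using Fermat: 4^{70} ≡ 1 (mod 71). 266 ≡ 56 (mod 70). So 4^{266} ≡ 4^{56} ≡ 57 (mod 71)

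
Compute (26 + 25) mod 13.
12

(26 + 25) = 51
51 mod 13 = 12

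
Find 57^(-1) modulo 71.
5

Using Extended Euclidean Algorithm:
gcd(57, 71) = 1
Bezout coefficients: 57 × 5 + 71 × -4 = 1
So 57 × 5 ≡ 1 (mod 71)
The inverse is 5 mod 71 = 5
Verification: 57 × 5 = 285 = 4 × 71 + 1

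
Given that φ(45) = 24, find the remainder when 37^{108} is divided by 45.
By Euler: 37^{24} ≡ 1 (mod 45) since gcd(37, 45) = 1. 108 = 4×24 + 12. So 37^{108} ≡ 37^{12} ≡ 1 (mod 45)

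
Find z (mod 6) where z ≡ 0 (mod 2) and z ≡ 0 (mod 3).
M = 2 × 3 = 6. M₁ = 3, y₁ ≡ 1 (mod 2). M₂ = 2, y₂ ≡ 2 (mod 3). z = 0×3×1 + 0×2×2 ≡ 0 (mod 6)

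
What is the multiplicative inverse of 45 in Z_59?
45^(-1) ≡ 21 (mod 59). Verification: 45 × 21 = 945 ≡ 1 (mod 59)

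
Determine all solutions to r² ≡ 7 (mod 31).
The square roots of 7 mod 31 are 10 and 21. Verify: 10² = 100 ≡ 7 (mod 31)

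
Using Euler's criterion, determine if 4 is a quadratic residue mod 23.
By Euler's criterion: 4^{11} ≡ 1 (mod 23). Since this equals 1, 4 is a QR.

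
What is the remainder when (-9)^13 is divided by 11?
Using Fermat: (-9)^{10} ≡ 1 (mod 11). 13 ≡ 3 (mod 10). So (-9)^{13} ≡ (-9)^{3} ≡ 8 (mod 11)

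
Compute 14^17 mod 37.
Using repeated squaring. 17 = 16 + 1 (binary 10001). Repeated squaring mod 37: 14^1 ≡ 14; 14^2 ≡ 14² = 196 ≡ 11; 14^4 ≡ 11² = 121 ≡ 10; 14^8 ≡ 10² = 100 ≡ 26; 14^16 ≡ 26² = 676 ≡ 10. Multiply: 14^17 = 14^16 × 14^1 ≡ 10 × 14 (mod 37): 10 × 14 = 140 ≡ 29. So 14^17 ≡ 29 (mod 37).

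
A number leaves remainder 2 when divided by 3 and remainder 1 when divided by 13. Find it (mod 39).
M = 3 × 13 = 39. M₁ = 13, y₁ ≡ 1 (mod 3). M₂ = 3, y₂ ≡ 9 (mod 13). t = 2×13×1 + 1×3×9 ≡ 14 (mod 39)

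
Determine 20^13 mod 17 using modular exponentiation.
Using repeated squaring. 20 ≡ 3 (mod 17). 13 = 8 + 4 + 1 (binary 1101). Repeated squaring mod 17: 3^1 ≡ 3; 3^2 ≡ 3² = 9 ≡ 9; 3^4 ≡ 9² = 81 ≡ 13; 3^8 ≡ 13² = 169 ≡ 16. Multiply: 20^13 ≡ 3^8 × 3^4 × 3^1 ≡ 16 × 13 × 3 (mod 17): 16 × 13 = 208 ≡ 4; 4 × 3 = 12 ≡ 12. So 20^13 ≡ 12 (mod 17).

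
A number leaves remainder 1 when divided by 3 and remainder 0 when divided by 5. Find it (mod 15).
M = 3 × 5 = 15. M₁ = 5, y₁ ≡ 2 (mod 3). M₂ = 3, y₂ ≡ 2 (mod 5). x = 1×5×2 + 0×3×2 ≡ 10 (mod 15)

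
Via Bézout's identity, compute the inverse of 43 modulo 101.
Extended GCD: 43(47) + 101(-20) = 1. So 43^(-1) ≡ 47 ≡ 47 (mod 101). Verify: 43 × 47 = 2021 ≡ 1 (mod 101)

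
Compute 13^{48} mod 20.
1

Using successive squaring:
Binary expansion of 48: 110000
Powers of 13 mod 20 (each is the square of the previous):
  13^1 ≡ 13 (mod 20)
  13^2 ≡ 13² = 169 ≡ 9 (mod 20)
  13^4 ≡ 9² = 81 ≡ 1 (mod 20)
  13^8 ≡ 1² = 1 ≡ 1 (mod 20)
  13^16 ≡ 1² = 1 ≡ 1 (mod 20)
  13^32 ≡ 1² = 1 ≡ 1 (mod 20)
48 = 32 + 16, so 13^48 = 13^32 × 13^16 ≡ 1 × 1 (mod 20)
Multiplying step by step:
  1 × 1 = 1 ≡ 1 (mod 20)
Result: 13^48 ≡ 1 (mod 20)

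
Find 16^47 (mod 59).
Using repeated squaring. 47 = 32 + 8 + 4 + 2 + 1 (binary 101111). Repeated squaring mod 59: 16^1 ≡ 16; 16^2 ≡ 16² = 256 ≡ 20; 16^4 ≡ 20² = 400 ≡ 46; 16^8 ≡ 46² = 2116 ≡ 51; 16^16 ≡ 51² = 2601 ≡ 5; 16^32 ≡ 5² = 25 ≡ 25. Multiply: 16^47 = 16^32 × 16^8 × 16^4 × 16^2 × 16^1 ≡ 25 × 51 × 46 × 20 × 16 (mod 59): 25 × 51 = 1275 ≡ 36; 36 × 46 = 1656 ≡ 4; 4 × 20 = 80 ≡ 21; 21 × 16 = 336 ≡ 41. So 16^47 ≡ 41 (mod 59).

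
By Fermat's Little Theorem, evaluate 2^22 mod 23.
By Fermat's Little Theorem, 2^{22} ≡ 1 (mod 23) since 23 is prime and gcd(2, 23) = 1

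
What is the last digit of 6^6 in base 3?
6 ≡ 0 (mod 3). 6 = 4 + 2 (binary 110). Repeated squaring mod 3: 0^1 ≡ 0; 0^2 ≡ 0² = 0 ≡ 0; 0^4 ≡ 0² = 0 ≡ 0. Multiply: 6^6 ≡ 0^4 × 0^2 ≡ 0 × 0 (mod 3): 0 × 0 = 0 ≡ 0. So 6^6 ≡ 0 (mod 3).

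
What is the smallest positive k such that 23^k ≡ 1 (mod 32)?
Powers of 23 mod 32: 23^1≡23, 23^2≡17, 23^3≡7, 23^4≡1. Order = 4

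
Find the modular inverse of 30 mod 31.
30^(-1) ≡ 30 (mod 31). Verification: 30 × 30 = 900 ≡ 1 (mod 31)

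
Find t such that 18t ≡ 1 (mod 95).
37

Since gcd(18, 95) = 1 divides 1, a solution exists.
Multiply both sides by the inverse of 18 mod 95:
  18^(-1) mod 95 = 37
  x ≡ 37 × 1 ≡ 37 ≡ 37 (mod 95)
Verification: 18 × 37 = 666 = 7 × 95 + 1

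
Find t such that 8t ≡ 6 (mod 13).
4

Since gcd(8, 13) = 1 divides 6, a solution exists.
Multiply both sides by the inverse of 8 mod 13:
  8^(-1) mod 13 = 5
  x ≡ 5 × 6 ≡ 30 ≡ 4 (mod 13)
Verification: 8 × 4 = 32 = 2 × 13 + 6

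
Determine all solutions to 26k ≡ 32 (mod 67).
27

Since gcd(26, 67) = 1 divides 32, a solution exists.
Multiply both sides by the inverse of 26 mod 67:
  26^(-1) mod 67 = 49
  x ≡ 49 × 32 ≡ 1568 ≡ 27 (mod 67)
Verification: 26 × 27 = 702 = 10 × 67 + 32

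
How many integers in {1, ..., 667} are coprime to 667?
616

Prime factorization: 667 = 23 × 29
Using the formula φ(n) = n × Π(1 - 1/p) for each prime factor p:
φ(667) = 667 × (1 - 1/23) × (1 - 1/29)
φ(667) = 616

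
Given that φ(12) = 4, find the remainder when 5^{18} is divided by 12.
By Euler: 5^{4} ≡ 1 (mod 12) since gcd(5, 12) = 1. 18 = 4×4 + 2. So 5^{18} ≡ 5^{2} ≡ 1 (mod 12)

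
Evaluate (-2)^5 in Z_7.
(-2) ≡ 5 (mod 7). 5 = 4 + 1 (binary 101). Repeated squaring mod 7: 5^1 ≡ 5; 5^2 ≡ 5² = 25 ≡ 4; 5^4 ≡ 4² = 16 ≡ 2. Multiply: (-2)^5 ≡ 5^4 × 5^1 ≡ 2 × 5 (mod 7): 2 × 5 = 10 ≡ 3. So (-2)^5 ≡ 3 (mod 7).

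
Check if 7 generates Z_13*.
p - 1 = 12 has prime divisors 2, 3. Check 7^(12/q) mod 13 for each: 7^(12/2) = 7^6 ≡ 12, 7^(12/3) = 7^4 ≡ 9 (mod 13). None of these is 1, so 7 has order 12 = φ(13), so it is a primitive root mod 13.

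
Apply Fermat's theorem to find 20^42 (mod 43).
By Fermat's Little Theorem, 20^{42} ≡ 1 (mod 43) since 43 is prime and gcd(20, 43) = 1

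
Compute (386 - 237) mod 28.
9

(386 - 237) = 149
149 mod 28 = 9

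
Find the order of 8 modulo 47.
Powers of 8 mod 47: 8^1≡8, 8^2≡17, 8^3≡42, 8^4≡7, 8^5≡9, 8^6≡25, 8^7≡12, 8^8≡2, 8^9≡16, 8^10≡34, 8^11≡37, 8^12≡14, 8^13≡18, 8^14≡3, 8^15≡24, 8^16≡4, 8^17≡32, 8^18≡21, 8^19≡27, 8^20≡28, 8^21≡36, 8^22≡6, 8^23≡1. Order = 23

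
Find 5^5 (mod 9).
5 = 4 + 1 (binary 101). Repeated squaring mod 9: 5^1 ≡ 5; 5^2 ≡ 5² = 25 ≡ 7; 5^4 ≡ 7² = 49 ≡ 4. Multiply: 5^5 = 5^4 × 5^1 ≡ 4 × 5 (mod 9): 4 × 5 = 20 ≡ 2. So 5^5 ≡ 2 (mod 9).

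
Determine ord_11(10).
Powers of 10 mod 11: 10^1≡10, 10^2≡1. Order = 2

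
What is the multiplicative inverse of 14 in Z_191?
14^(-1) ≡ 41 (mod 191). Verification: 14 × 41 = 574 ≡ 1 (mod 191)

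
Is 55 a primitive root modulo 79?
p - 1 = 78 has prime divisors 2, 3, 13. Check 55^(78/q) mod 79 for each: 55^(78/2) = 55^39 ≡ 1, 55^(78/3) = 55^26 ≡ 23, 55^(78/13) = 55^6 ≡ 1 (mod 79). Since 55^39 ≡ 1 (mod 79), the order of 55 divides 39 (in fact the order is 3) ≠ 78, so it is not a primitive root.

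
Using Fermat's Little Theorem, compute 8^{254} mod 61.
52

By Fermat's Little Theorem, a^(p-1) ≡ 1 (mod p) for prime p and gcd(a, p) = 1
Here p = 61, so 8^60 ≡ 1 (mod 61)
We can reduce the exponent: 254 mod 60 = 14
So 8^254 ≡ 8^14 (mod 61)
Computing: 8^14 mod 61 = 52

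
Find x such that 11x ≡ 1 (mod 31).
11^(-1) ≡ 17 (mod 31). Verification: 11 × 17 = 187 ≡ 1 (mod 31)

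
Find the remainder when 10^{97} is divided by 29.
By Fermat: 10^{28} ≡ 1 (mod 29). 97 = 3×28 + 13. So 10^{97} ≡ 10^{13} ≡ 26 (mod 29)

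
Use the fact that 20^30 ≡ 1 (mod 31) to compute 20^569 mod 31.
By Fermat: 20^{30} ≡ 1 (mod 31). 569 ≡ 29 (mod 30). So 20^{569} ≡ 20^{29} ≡ 14 (mod 31)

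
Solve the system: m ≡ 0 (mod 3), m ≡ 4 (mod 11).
M = 3 × 11 = 33. M₁ = 11, y₁ ≡ 2 (mod 3). M₂ = 3, y₂ ≡ 4 (mod 11). m = 0×11×2 + 4×3×4 ≡ 15 (mod 33)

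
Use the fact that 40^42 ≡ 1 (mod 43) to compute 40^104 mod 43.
By Fermat: 40^{42} ≡ 1 (mod 43). 104 = 2×42 + 20. So 40^{104} ≡ 40^{20} ≡ 14 (mod 43)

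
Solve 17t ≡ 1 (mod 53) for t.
17^(-1) ≡ 25 (mod 53). Verification: 17 × 25 = 425 ≡ 1 (mod 53)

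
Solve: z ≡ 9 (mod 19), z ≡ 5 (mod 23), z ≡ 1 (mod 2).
M = 19 × 23 × 2 = 874. M₁ = 46, y₁ ≡ 12 (mod 19). M₂ = 38, y₂ ≡ 20 (mod 23). M₃ = 437, y₃ ≡ 1 (mod 2). z = 9×46×12 + 5×38×20 + 1×437×1 ≡ 465 (mod 874)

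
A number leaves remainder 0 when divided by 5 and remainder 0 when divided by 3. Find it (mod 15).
M = 5 × 3 = 15. M₁ = 3, y₁ ≡ 2 (mod 5). M₂ = 5, y₂ ≡ 2 (mod 3). r = 0×3×2 + 0×5×2 ≡ 0 (mod 15)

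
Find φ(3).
2

Prime factorization: 3 = 3
Using the formula φ(n) = n × Π(1 - 1/p) for each prime factor p:
φ(3) = 3 × (1 - 1/3)
φ(3) = 2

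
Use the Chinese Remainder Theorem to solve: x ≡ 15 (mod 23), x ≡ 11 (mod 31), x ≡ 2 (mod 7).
2522

Using the Chinese Remainder Theorem:
M = product of moduli = 4991
For equation 1: M_1 = 217, 217 ≡ 10 (mod 23), inverse of 217 mod 23 is 7 (check: 10 × 7 = 70 ≡ 1 (mod 23))
For equation 2: M_2 = 161, 161 ≡ 6 (mod 31), inverse of 161 mod 31 is 26 (check: 6 × 26 = 156 ≡ 1 (mod 31))
For equation 3: M_3 = 713, 713 ≡ 6 (mod 7), inverse of 713 mod 7 is 6 (check: 6 × 6 = 36 ≡ 1 (mod 7))
Combine: x ≡ Σ r_i×M_i×(M_i⁻¹ mod m_i) = 15×217×7 + 11×161×26 + 2×713×6 = 22785 + 46046 + 8556 = 77387
77387 mod 4991 = 2522
x ≡ 2522 (mod 4991)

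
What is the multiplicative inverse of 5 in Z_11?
9

Using Extended Euclidean Algorithm:
gcd(5, 11) = 1
Bezout coefficients: 5 × -2 + 11 × 1 = 1
So 5 × -2 ≡ 1 (mod 11)
The inverse is -2 mod 11 = 9
Verification: 5 × 9 = 45 = 4 × 11 + 1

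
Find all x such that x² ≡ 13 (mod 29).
The square roots of 13 mod 29 are 10 and 19. Verify: 10² = 100 ≡ 13 (mod 29)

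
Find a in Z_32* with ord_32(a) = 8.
3 has order 8 mod 32 since 3^{8} ≡ 1 (mod 32) and no smaller power works.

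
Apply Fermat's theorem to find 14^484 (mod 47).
By Fermat: 14^{46} ≡ 1 (mod 47). 484 ≡ 24 (mod 46). So 14^{484} ≡ 14^{24} ≡ 14 (mod 47)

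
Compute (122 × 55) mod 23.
17

(122 × 55) = 6710
6710 mod 23 = 17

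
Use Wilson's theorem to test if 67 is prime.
(66)! mod 67 = 66. Since 66 ≡ -1 (mod 67), 67 is prime.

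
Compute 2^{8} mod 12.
4

Using successive squaring:
Binary expansion of 8: 1000
Powers of 2 mod 12 (each is the square of the previous):
  2^1 ≡ 2 (mod 12)
  2^2 ≡ 2² = 4 ≡ 4 (mod 12)
  2^4 ≡ 4² = 16 ≡ 4 (mod 12)
  2^8 ≡ 4² = 16 ≡ 4 (mod 12)
8 is a power of 2, so 2^8 is the last square: ≡ 4 (mod 12)
Result: 2^8 ≡ 4 (mod 12)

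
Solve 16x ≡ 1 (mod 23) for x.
13

Using Extended Euclidean Algorithm:
gcd(16, 23) = 1
Bezout coefficients: 16 × -10 + 23 × 7 = 1
So 16 × -10 ≡ 1 (mod 23)
The inverse is -10 mod 23 = 13
Verification: 16 × 13 = 208 = 9 × 23 + 1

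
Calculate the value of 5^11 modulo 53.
Using repeated squaring. 11 = 8 + 2 + 1 (binary 1011). Repeated squaring mod 53: 5^1 ≡ 5; 5^2 ≡ 5² = 25 ≡ 25; 5^4 ≡ 25² = 625 ≡ 42; 5^8 ≡ 42² = 1764 ≡ 15. Multiply: 5^11 = 5^8 × 5^2 × 5^1 ≡ 15 × 25 × 5 (mod 53): 15 × 25 = 375 ≡ 4; 4 × 5 = 20 ≡ 20. So 5^11 ≡ 20 (mod 53).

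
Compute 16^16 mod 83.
Using repeated squaring. 16 = 16 (binary 10000). Repeated squaring mod 83: 16^1 ≡ 16; 16^2 ≡ 16² = 256 ≡ 7; 16^4 ≡ 7² = 49 ≡ 49; 16^8 ≡ 49² = 2401 ≡ 77; 16^16 ≡ 77² = 5929 ≡ 36. So 16^16 ≡ 36 (mod 83).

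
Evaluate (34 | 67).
(34/67) = 34^{33} mod 67 = -1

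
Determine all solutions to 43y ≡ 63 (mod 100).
41

Since gcd(43, 100) = 1 divides 63, a solution exists.
Multiply both sides by the inverse of 43 mod 100:
  43^(-1) mod 100 = 7
  x ≡ 7 × 63 ≡ 441 ≡ 41 (mod 100)
Verification: 43 × 41 = 1763 = 17 × 100 + 63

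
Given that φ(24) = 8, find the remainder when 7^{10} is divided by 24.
By Euler: 7^{8} ≡ 1 (mod 24) since gcd(7, 24) = 1. 10 = 1×8 + 2. So 7^{10} ≡ 7^{2} ≡ 1 (mod 24)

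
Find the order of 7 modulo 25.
Powers of 7 mod 25: 7^1≡7, 7^2≡24, 7^3≡18, 7^4≡1. Order = 4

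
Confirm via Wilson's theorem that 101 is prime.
(100)! mod 101 = 100. Since this equals -1 (mod 101), Wilson confirms 101 is prime.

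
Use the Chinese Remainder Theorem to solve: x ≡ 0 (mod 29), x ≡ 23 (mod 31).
116

Using the Chinese Remainder Theorem:
M = product of moduli = 899
For equation 1: M_1 = 31, 31 ≡ 2 (mod 29), inverse of 31 mod 29 is 15 (check: 2 × 15 = 30 ≡ 1 (mod 29))
For equation 2: M_2 = 29, 29 ≡ 29 (mod 31), inverse of 29 mod 31 is 15 (check: 29 × 15 = 435 ≡ 1 (mod 31))
Combine: x ≡ Σ r_i×M_i×(M_i⁻¹ mod m_i) = 0×31×15 + 23×29×15 = 0 + 10005 = 10005
10005 mod 899 = 116
x ≡ 116 (mod 899)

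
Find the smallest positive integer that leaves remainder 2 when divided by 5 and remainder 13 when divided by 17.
M = 5 × 17 = 85. M₁ = 17, y₁ ≡ 3 (mod 5). M₂ = 5, y₂ ≡ 7 (mod 17). m = 2×17×3 + 13×5×7 ≡ 47 (mod 85). The smallest positive such number is 47.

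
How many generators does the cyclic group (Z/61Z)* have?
16

The number of primitive roots modulo p is φ(p-1) = φ(60)
φ(60) = 16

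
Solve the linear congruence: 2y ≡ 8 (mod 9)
4

Since gcd(2, 9) = 1 divides 8, a solution exists.
Multiply both sides by the inverse of 2 mod 9:
  2^(-1) mod 9 = 5
  x ≡ 5 × 8 ≡ 40 ≡ 4 (mod 9)
Verification: 2 × 4 = 8 = 0 × 9 + 8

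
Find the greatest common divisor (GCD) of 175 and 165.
5

Using the Euclidean algorithm:
175 = 1 × 165 + 10
165 = 16 × 10 + 5
10 = 2 × 5 + 0

GCD(175, 165) = 5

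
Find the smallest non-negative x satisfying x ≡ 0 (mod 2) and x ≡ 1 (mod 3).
M = 2 × 3 = 6. M₁ = 3, y₁ ≡ 1 (mod 2). M₂ = 2, y₂ ≡ 2 (mod 3). x = 0×3×1 + 1×2×2 ≡ 4 (mod 6)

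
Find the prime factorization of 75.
3 × 5^2

Divide by primes starting from smallest:
75 ÷ 3 = 25
25 ÷ 5 = 5
5 ÷ 5 = 1

75 = 3 × 5^2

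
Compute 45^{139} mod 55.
45

Using successive squaring:
Binary expansion of 139: 10001011
Powers of 45 mod 55 (each is the square of the previous):
  45^1 ≡ 45 (mod 55)
  45^2 ≡ 45² = 2025 ≡ 45 (mod 55)
  45^4 ≡ 45² = 2025 ≡ 45 (mod 55)
  45^8 ≡ 45² = 2025 ≡ 45 (mod 55)
  45^16 ≡ 45² = 2025 ≡ 45 (mod 55)
  45^32 ≡ 45² = 2025 ≡ 45 (mod 55)
  45^64 ≡ 45² = 2025 ≡ 45 (mod 55)
  45^128 ≡ 45² = 2025 ≡ 45 (mod 55)
139 = 128 + 8 + 2 + 1, so 45^139 = 45^128 × 45^8 × 45^2 × 45^1 ≡ 45 × 45 × 45 × 45 (mod 55)
Multiplying step by step:
  45 × 45 = 2025 ≡ 45 (mod 55)
  45 × 45 = 2025 ≡ 45 (mod 55)
  45 × 45 = 2025 ≡ 45 (mod 55)
Result: 45^139 ≡ 45 (mod 55)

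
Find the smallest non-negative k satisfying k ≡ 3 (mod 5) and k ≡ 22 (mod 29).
M = 5 × 29 = 145. M₁ = 29, y₁ ≡ 4 (mod 5). M₂ = 5, y₂ ≡ 6 (mod 29). k = 3×29×4 + 22×5×6 ≡ 138 (mod 145)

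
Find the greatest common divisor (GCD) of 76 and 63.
1

Using the Euclidean algorithm:
76 = 1 × 63 + 13
63 = 4 × 13 + 11
13 = 1 × 11 + 2
11 = 5 × 2 + 1
2 = 2 × 1 + 0

GCD(76, 63) = 1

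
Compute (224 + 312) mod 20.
16

(224 + 312) = 536
536 mod 20 = 16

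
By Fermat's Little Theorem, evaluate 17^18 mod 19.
By Fermat's Little Theorem, 17^{18} ≡ 1 (mod 19) since 19 is prime and gcd(17, 19) = 1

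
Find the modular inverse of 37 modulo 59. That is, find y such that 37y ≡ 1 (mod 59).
8

Using Extended Euclidean Algorithm:
gcd(37, 59) = 1
Bezout coefficients: 37 × 8 + 59 × -5 = 1
So 37 × 8 ≡ 1 (mod 59)
The inverse is 8 mod 59 = 8
Verification: 37 × 8 = 296 = 5 × 59 + 1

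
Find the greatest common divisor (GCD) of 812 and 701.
1

Using the Euclidean algorithm:
812 = 1 × 701 + 111
701 = 6 × 111 + 35
111 = 3 × 35 + 6
35 = 5 × 6 + 5
6 = 1 × 5 + 1
5 = 5 × 1 + 0

GCD(812, 701) = 1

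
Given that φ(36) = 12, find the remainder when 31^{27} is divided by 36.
By Euler: 31^{12} ≡ 1 (mod 36) since gcd(31, 36) = 1. 27 = 2×12 + 3. So 31^{27} ≡ 31^{3} ≡ 19 (mod 36)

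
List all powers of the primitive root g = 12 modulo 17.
g^1, g^2, ..., g^{16} mod 17: {12, 8, 11, 13, 3, 2, 7, 16, 5, 9, 6, 4, 14, 15, 10, 1}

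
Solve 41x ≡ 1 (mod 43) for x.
21

Using Extended Euclidean Algorithm:
gcd(41, 43) = 1
Bezout coefficients: 41 × 21 + 43 × -20 = 1
So 41 × 21 ≡ 1 (mod 43)
The inverse is 21 mod 43 = 21
Verification: 41 × 21 = 861 = 20 × 43 + 1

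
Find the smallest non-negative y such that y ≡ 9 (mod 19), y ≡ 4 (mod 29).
294

Using the Chinese Remainder Theorem:
M = product of moduli = 551
For equation 1: M_1 = 29, 29 ≡ 10 (mod 19), inverse of 29 mod 19 is 2 (check: 10 × 2 = 20 ≡ 1 (mod 19))
For equation 2: M_2 = 19, 19 ≡ 19 (mod 29), inverse of 19 mod 29 is 26 (check: 19 × 26 = 494 ≡ 1 (mod 29))
Combine: y ≡ Σ r_i×M_i×(M_i⁻¹ mod m_i) = 9×29×2 + 4×19×26 = 522 + 1976 = 2498
2498 mod 551 = 294
y ≡ 294 (mod 551)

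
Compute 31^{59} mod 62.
31

Using successive squaring:
Binary expansion of 59: 111011
Powers of 31 mod 62 (each is the square of the previous):
  31^1 ≡ 31 (mod 62)
  31^2 ≡ 31² = 961 ≡ 31 (mod 62)
  31^4 ≡ 31² = 961 ≡ 31 (mod 62)
  31^8 ≡ 31² = 961 ≡ 31 (mod 62)
  31^16 ≡ 31² = 961 ≡ 31 (mod 62)
  31^32 ≡ 31² = 961 ≡ 31 (mod 62)
59 = 32 + 16 + 8 + 2 + 1, so 31^59 = 31^32 × 31^16 × 31^8 × 31^2 × 31^1 ≡ 31 × 31 × 31 × 31 × 31 (mod 62)
Multiplying step by step:
  31 × 31 = 961 ≡ 31 (mod 62)
  31 × 31 = 961 ≡ 31 (mod 62)
  31 × 31 = 961 ≡ 31 (mod 62)
  31 × 31 = 961 ≡ 31 (mod 62)
Result: 31^59 ≡ 31 (mod 62)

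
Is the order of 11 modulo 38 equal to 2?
No, the actual order is 3, not 2.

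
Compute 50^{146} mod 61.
60

Using successive squaring:
Binary expansion of 146: 10010010
Powers of 50 mod 61 (each is the square of the previous):
  50^1 ≡ 50 (mod 61)
  50^2 ≡ 50² = 2500 ≡ 60 (mod 61)
  50^4 ≡ 60² = 3600 ≡ 1 (mod 61)
  50^8 ≡ 1² = 1 ≡ 1 (mod 61)
  50^16 ≡ 1² = 1 ≡ 1 (mod 61)
  50^32 ≡ 1² = 1 ≡ 1 (mod 61)
  50^64 ≡ 1² = 1 ≡ 1 (mod 61)
  50^128 ≡ 1² = 1 ≡ 1 (mod 61)
146 = 128 + 16 + 2, so 50^146 = 50^128 × 50^16 × 50^2 ≡ 1 × 1 × 60 (mod 61)
Multiplying step by step:
  1 × 1 = 1 ≡ 1 (mod 61)
  1 × 60 = 60 ≡ 60 (mod 61)
Result: 50^146 ≡ 60 (mod 61)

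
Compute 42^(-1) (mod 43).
42^(-1) ≡ 42 (mod 43). Verification: 42 × 42 = 1764 ≡ 1 (mod 43)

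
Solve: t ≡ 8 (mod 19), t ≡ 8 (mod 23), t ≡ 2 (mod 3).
M = 19 × 23 × 3 = 1311. M₁ = 69, y₁ ≡ 8 (mod 19). M₂ = 57, y₂ ≡ 21 (mod 23). M₃ = 437, y₃ ≡ 2 (mod 3). t = 8×69×8 + 8×57×21 + 2×437×2 ≡ 8 (mod 1311)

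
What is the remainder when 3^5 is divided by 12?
5 = 4 + 1 (binary 101). Repeated squaring mod 12: 3^1 ≡ 3; 3^2 ≡ 3² = 9 ≡ 9; 3^4 ≡ 9² = 81 ≡ 9. Multiply: 3^5 = 3^4 × 3^1 ≡ 9 × 3 (mod 12): 9 × 3 = 27 ≡ 3. So 3^5 ≡ 3 (mod 12).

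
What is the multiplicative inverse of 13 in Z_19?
3

Using Extended Euclidean Algorithm:
gcd(13, 19) = 1
Bezout coefficients: 13 × 3 + 19 × -2 = 1
So 13 × 3 ≡ 1 (mod 19)
The inverse is 3 mod 19 = 3
Verification: 13 × 3 = 39 = 2 × 19 + 1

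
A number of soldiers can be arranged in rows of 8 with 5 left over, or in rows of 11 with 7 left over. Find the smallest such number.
M = 8 × 11 = 88. M₁ = 11, y₁ ≡ 3 (mod 8). M₂ = 8, y₂ ≡ 7 (mod 11). z = 5×11×3 + 7×8×7 ≡ 29 (mod 88). The smallest positive such number is 29.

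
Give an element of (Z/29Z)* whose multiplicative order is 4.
12 has order 4 mod 29 since 12^{4} ≡ 1 (mod 29) and no smaller power works.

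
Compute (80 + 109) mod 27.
0

(80 + 109) = 189
189 mod 27 = 0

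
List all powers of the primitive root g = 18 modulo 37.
g^1, g^2, ..., g^{36} mod 37: {18, 28, 23, 7, 15, 11, 13, 12, 31, 3, 17, 10, 32, 21, 8, 33, 2, 36, 19, 9, 14, 30, 22, 26, 24, 25, 6, 34, 20, 27, 5, 16, 29, 4, 35, 1}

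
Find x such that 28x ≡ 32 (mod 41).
7

Since gcd(28, 41) = 1 divides 32, a solution exists.
Multiply both sides by the inverse of 28 mod 41:
  28^(-1) mod 41 = 22
  x ≡ 22 × 32 ≡ 704 ≡ 7 (mod 41)
Verification: 28 × 7 = 196 = 4 × 41 + 32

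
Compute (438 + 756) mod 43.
33

(438 + 756) = 1194
1194 mod 43 = 33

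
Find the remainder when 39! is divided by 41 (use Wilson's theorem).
(40)! = (39)! × (40) ≡ -1 (mod 41). So (39)! ≡ -1 × (40)^(-1) ≡ (-1)×(-1) = 1 (mod 41)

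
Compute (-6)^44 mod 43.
Using Fermat: (-6)^{42} ≡ 1 (mod 43). 44 ≡ 2 (mod 42). So (-6)^{44} ≡ (-6)^{2} ≡ 36 (mod 43)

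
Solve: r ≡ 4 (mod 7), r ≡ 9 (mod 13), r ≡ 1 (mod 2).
M = 7 × 13 × 2 = 182. M₁ = 26, y₁ ≡ 3 (mod 7). M₂ = 14, y₂ ≡ 1 (mod 13). M₃ = 91, y₃ ≡ 1 (mod 2). r = 4×26×3 + 9×14×1 + 1×91×1 ≡ 165 (mod 182)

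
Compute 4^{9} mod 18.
10

Using successive squaring:
Binary expansion of 9: 1001
Powers of 4 mod 18 (each is the square of the previous):
  4^1 ≡ 4 (mod 18)
  4^2 ≡ 4² = 16 ≡ 16 (mod 18)
  4^4 ≡ 16² = 256 ≡ 4 (mod 18)
  4^8 ≡ 4² = 16 ≡ 16 (mod 18)
9 = 8 + 1, so 4^9 = 4^8 × 4^1 ≡ 16 × 4 (mod 18)
Multiplying step by step:
  16 × 4 = 64 ≡ 10 (mod 18)
Result: 4^9 ≡ 10 (mod 18)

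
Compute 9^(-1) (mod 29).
13

Using Extended Euclidean Algorithm:
gcd(9, 29) = 1
Bezout coefficients: 9 × 13 + 29 × -4 = 1
So 9 × 13 ≡ 1 (mod 29)
The inverse is 13 mod 29 = 13
Verification: 9 × 13 = 117 = 4 × 29 + 1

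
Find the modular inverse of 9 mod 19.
9^(-1) ≡ 17 (mod 19). Verification: 9 × 17 = 153 ≡ 1 (mod 19)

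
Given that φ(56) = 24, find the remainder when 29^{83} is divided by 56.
By Euler: 29^{24} ≡ 1 (mod 56) since gcd(29, 56) = 1. 83 = 3×24 + 11. So 29^{83} ≡ 29^{11} ≡ 29 (mod 56)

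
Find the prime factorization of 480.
2^5 × 3 × 5

Divide by primes starting from smallest:
480 ÷ 2 = 240
240 ÷ 2 = 120
120 ÷ 2 = 60
60 ÷ 2 = 30
30 ÷ 2 = 15
15 ÷ 3 = 5
5 ÷ 5 = 1

480 = 2^5 × 3 × 5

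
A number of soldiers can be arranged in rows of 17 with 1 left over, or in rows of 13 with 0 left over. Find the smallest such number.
M = 17 × 13 = 221. M₁ = 13, y₁ ≡ 4 (mod 17). M₂ = 17, y₂ ≡ 10 (mod 13). r = 1×13×4 + 0×17×10 ≡ 52 (mod 221). The smallest positive such number is 52.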